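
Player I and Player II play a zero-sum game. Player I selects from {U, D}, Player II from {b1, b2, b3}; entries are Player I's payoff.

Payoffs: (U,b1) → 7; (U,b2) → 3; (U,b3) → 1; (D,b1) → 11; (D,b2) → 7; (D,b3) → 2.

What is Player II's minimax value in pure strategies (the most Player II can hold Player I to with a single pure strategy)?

2

Column maxima: b1 → 11, b2 → 7, b3 → 2.
The smallest of these is 2.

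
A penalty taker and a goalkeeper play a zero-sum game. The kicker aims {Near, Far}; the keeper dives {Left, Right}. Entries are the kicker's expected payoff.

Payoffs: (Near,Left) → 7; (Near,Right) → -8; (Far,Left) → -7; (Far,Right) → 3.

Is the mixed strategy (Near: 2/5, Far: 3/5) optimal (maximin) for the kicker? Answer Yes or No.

Yes

Against Left this mix gives (2/5)·7 + (3/5)·(-7) = -7/5.
Against Right this mix gives (2/5)·(-8) + (3/5)·3 = -7/5.
All of the keeper's active replies (Left, Right) yield -7/5, and no column does worse for the kicker. The mix makes the keeper indifferent and guarantees -7/5, so it is optimal.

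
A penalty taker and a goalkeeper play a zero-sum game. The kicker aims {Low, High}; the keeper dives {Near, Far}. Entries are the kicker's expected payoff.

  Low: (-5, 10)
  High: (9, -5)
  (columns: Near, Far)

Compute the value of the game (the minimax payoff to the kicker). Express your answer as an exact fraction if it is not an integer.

65/29

Row minima: Low → -5, High → -5; maximin = -5.
Column maxima: Near → 9, Far → 10; minimax = 9.
-5 ≠ 9, so there is no saddle point; optimal play is mixed.
Let the kicker play Low with probability p. Expected payoff against Near: (-5)p + 9(1−p) = −14p + 9; against Far: 10p + (-5)(1−p) = 15p − 5.
Setting these equal: −14p + 9 = 15p − 5 ⇒ −29p = -14 ⇒ p = 14/29, and the value is (-14)·(14/29) + 9 = 65/29.
For the keeper: with q = P(Near), equating Low's and High's payoffs gives −15q + 10 = 14q − 5 ⇒ q = 15/29.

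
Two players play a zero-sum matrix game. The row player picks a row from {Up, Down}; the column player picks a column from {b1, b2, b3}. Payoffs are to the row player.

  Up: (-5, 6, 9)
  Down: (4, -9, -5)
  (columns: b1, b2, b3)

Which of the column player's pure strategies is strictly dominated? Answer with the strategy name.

b2 holds the row player's payoff strictly below b3 in every row: 6 < 9, -9 < -5.
So b3 is strictly dominated for the column player.

b3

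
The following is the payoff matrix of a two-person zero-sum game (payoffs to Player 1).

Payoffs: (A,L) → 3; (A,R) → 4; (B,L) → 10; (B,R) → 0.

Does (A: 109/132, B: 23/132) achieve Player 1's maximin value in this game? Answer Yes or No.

Against L this mix gives (109/132)·3 + (23/132)·10 = 557/132.
Against R this mix gives (109/132)·4 + (23/132)·0 = 109/33.
Player 2 will play R, holding Player 1 to 109/33. Shifting weight toward the row that does better against R would raise this floor (the equalizing mix achieves 40/11 against both R and L), so the proposed strategy is not optimal.

No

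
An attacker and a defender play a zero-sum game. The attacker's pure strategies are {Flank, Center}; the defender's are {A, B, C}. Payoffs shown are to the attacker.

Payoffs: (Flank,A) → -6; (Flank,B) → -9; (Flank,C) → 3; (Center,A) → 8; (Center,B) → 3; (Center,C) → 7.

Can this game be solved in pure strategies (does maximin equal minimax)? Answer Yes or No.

Yes

Row minima: Flank → -9, Center → 3; maximin = 3.
Column maxima: A → 8, B → 3, C → 7; minimax = 3.
maximin = minimax = 3, so a saddle point exists.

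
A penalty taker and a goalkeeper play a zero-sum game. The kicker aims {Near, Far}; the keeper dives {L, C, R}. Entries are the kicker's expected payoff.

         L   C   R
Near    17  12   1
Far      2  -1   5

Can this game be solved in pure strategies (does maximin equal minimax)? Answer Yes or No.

Row minima: Near → 1, Far → -1; maximin = 1.
Column maxima: L → 17, C → 12, R → 5; minimax = 5.
1 ≠ 5, so no pure-strategy equilibrium exists.

No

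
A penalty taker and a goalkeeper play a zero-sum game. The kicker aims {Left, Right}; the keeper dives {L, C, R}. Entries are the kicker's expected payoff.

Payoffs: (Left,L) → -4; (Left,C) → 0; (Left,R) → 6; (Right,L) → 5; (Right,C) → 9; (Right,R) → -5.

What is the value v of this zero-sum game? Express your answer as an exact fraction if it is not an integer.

Row minima: Left → -4, Right → -5; maximin = -4.
Column maxima: L → 5, C → 9, R → 6; minimax = 5.
-4 ≠ 5, so there is no saddle point; optimal play is mixed.
C is strictly dominated by L (it gives the kicker strictly more in every row), so the keeper never plays it.
On the remaining 2×2 (Left, Right vs L, R):
Let the kicker play Left with probability p. Expected payoff against L: (-4)p + 5(1−p) = −9p + 5; against R: 6p + (-5)(1−p) = 11p − 5.
Setting these equal: −9p + 5 = 11p − 5 ⇒ −20p = -10 ⇒ p = 1/2, and the value is (-9)·(1/2) + 5 = 1/2.
For the keeper: with q = P(L), equating Left's and Right's payoffs gives −10q + 6 = 10q − 5 ⇒ q = 11/20.

1/2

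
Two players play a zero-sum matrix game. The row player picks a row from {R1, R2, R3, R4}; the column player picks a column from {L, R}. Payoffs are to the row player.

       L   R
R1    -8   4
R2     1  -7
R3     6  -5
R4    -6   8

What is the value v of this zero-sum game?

Row minima: R1 → -8, R2 → -7, R3 → -5, R4 → -6; maximin = -5.
Column maxima: L → 6, R → 8; minimax = 6.
-5 ≠ 6, so there is no saddle point; optimal play is mixed.
R1 is strictly dominated by R4, so the row player never plays it.
R2 is strictly dominated by R3, so the row player never plays it.
On the remaining 2×2 (R3, R4 vs L, R):
Let the row player play R3 with probability p. Expected payoff against L: 6p + (-6)(1−p) = 12p − 6; against R: (-5)p + 8(1−p) = −13p + 8.
Setting these equal: 12p − 6 = −13p + 8 ⇒ 25p = 14 ⇒ p = 14/25, and the value is (12)·(14/25) − 6 = 18/25.
For the column player: with q = P(L), equating R3's and R4's payoffs gives 11q − 5 = −14q + 8 ⇒ q = 13/25.

18/25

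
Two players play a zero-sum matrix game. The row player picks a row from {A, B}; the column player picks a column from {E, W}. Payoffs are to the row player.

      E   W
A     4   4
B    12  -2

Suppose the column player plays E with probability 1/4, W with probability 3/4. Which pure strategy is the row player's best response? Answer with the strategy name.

A

Expected payoff of A: (1/4)·4 + (3/4)·4 = 4.
Expected payoff of B: (1/4)·12 + (3/4)·(-2) = 3/2.
The largest is 4, so the row player's best response is A.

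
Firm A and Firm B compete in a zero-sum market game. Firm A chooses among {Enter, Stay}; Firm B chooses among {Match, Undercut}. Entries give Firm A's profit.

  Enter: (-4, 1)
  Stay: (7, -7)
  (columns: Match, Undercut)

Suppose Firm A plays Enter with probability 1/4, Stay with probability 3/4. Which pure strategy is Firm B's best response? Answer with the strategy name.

If Firm B plays Match, Firm A's expected payoff is (1/4)·(-4) + (3/4)·7 = 17/4.
If Firm B plays Undercut, Firm A's expected payoff is (1/4)·1 + (3/4)·(-7) = -5.
Firm B minimizes Firm A's payoff; the smallest is -5, so the best response is Undercut.

Undercut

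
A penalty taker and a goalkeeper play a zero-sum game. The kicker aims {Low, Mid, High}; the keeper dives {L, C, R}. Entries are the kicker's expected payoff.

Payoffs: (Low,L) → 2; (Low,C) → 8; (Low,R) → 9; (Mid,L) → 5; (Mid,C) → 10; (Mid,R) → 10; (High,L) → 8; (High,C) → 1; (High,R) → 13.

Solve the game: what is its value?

25/4

Row minima: Low → 2, Mid → 5, High → 1; maximin = 5.
Column maxima: L → 8, C → 10, R → 13; minimax = 8.
5 ≠ 8, so there is no saddle point; optimal play is mixed.
Low is strictly dominated by Mid, so the kicker never plays it.
R is strictly dominated by L (it gives the kicker strictly more in every row), so the keeper never plays it.
On the remaining 2×2 (Mid, High vs L, C):
Let the kicker play Mid with probability p. Expected payoff against L: 5p + 8(1−p) = −3p + 8; against C: 10p + 1(1−p) = 9p + 1.
Setting these equal: −3p + 8 = 9p + 1 ⇒ −12p = -7 ⇒ p = 7/12, and the value is (-3)·(7/12) + 8 = 25/4.
For the keeper: with q = P(L), equating Mid's and High's payoffs gives −5q + 10 = 7q + 1 ⇒ q = 3/4.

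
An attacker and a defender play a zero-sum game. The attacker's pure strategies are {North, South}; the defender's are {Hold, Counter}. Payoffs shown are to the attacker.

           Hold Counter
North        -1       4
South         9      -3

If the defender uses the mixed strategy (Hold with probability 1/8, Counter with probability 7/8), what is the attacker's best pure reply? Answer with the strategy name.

North

Expected payoff of North: (1/8)·(-1) + (7/8)·4 = 27/8.
Expected payoff of South: (1/8)·9 + (7/8)·(-3) = -3/2.
The largest is 27/8, so the attacker's best response is North.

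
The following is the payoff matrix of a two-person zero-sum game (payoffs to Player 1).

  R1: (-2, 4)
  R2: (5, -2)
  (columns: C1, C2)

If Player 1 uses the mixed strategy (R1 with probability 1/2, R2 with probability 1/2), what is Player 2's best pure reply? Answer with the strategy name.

If Player 2 plays C1, Player 1's expected payoff is (1/2)·(-2) + (1/2)·5 = 3/2.
If Player 2 plays C2, Player 1's expected payoff is (1/2)·4 + (1/2)·(-2) = 1.
Player 2 minimizes Player 1's payoff; the smallest is 1, so the best response is C2.

C2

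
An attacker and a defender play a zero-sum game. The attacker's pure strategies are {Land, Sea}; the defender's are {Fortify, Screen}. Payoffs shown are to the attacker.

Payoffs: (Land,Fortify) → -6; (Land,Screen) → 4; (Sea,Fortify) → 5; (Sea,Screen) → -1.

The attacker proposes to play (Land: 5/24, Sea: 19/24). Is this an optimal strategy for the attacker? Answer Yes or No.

No

Against Fortify this mix gives (5/24)·(-6) + (19/24)·5 = 65/24.
Against Screen this mix gives (5/24)·4 + (19/24)·(-1) = 1/24.
The defender will play Screen, holding the attacker to 1/24. Shifting weight toward the row that does better against Screen would raise this floor (the equalizing mix achieves 7/8 against both Screen and Fortify), so the proposed strategy is not optimal.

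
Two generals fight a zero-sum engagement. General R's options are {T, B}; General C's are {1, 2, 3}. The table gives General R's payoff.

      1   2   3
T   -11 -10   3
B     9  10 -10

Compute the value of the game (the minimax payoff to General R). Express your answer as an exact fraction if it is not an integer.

Row minima: T → -11, B → -10; maximin = -10.
Column maxima: 1 → 9, 2 → 10, 3 → 3; minimax = 3.
-10 ≠ 3, so there is no saddle point; optimal play is mixed.
2 is strictly dominated by 1 (it gives General R strictly more in every row), so General C never plays it.
On the remaining 2×2 (T, B vs 1, 3):
Let General R play T with probability p. Expected payoff against 1: (-11)p + 9(1−p) = −20p + 9; against 3: 3p + (-10)(1−p) = 13p − 10.
Setting these equal: −20p + 9 = 13p − 10 ⇒ −33p = -19 ⇒ p = 19/33, and the value is (-20)·(19/33) + 9 = -83/33.
For General C: with q = P(1), equating T's and B's payoffs gives −14q + 3 = 19q − 10 ⇒ q = 13/33.

-83/33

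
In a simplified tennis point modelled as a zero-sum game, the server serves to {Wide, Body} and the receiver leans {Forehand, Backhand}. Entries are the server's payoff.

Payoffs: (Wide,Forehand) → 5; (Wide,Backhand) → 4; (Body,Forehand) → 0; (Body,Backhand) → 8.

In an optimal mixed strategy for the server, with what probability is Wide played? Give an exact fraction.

8/9

Row minima: Wide → 4, Body → 0; maximin = 4.
Column maxima: Forehand → 5, Backhand → 8; minimax = 5.
4 ≠ 5, so there is no saddle point; optimal play is mixed.
Let the server play Wide with probability p. Expected payoff against Forehand: 5p + 0(1−p) = 5p; against Backhand: 4p + 8(1−p) = −4p + 8.
Setting these equal: 5p = −4p + 8 ⇒ 9p = 8 ⇒ p = 8/9, and the value is (5)·(8/9) = 40/9.
For the receiver: with q = P(Forehand), equating Wide's and Body's payoffs gives q + 4 = −8q + 8 ⇒ q = 4/9.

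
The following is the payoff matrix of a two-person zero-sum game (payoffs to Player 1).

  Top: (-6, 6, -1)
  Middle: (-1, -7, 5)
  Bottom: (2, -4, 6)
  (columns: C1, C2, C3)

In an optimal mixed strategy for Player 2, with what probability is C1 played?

5/9

Row minima: Top → -6, Middle → -7, Bottom → -4; maximin = -4.
Column maxima: C1 → 2, C2 → 6, C3 → 6; minimax = 2.
-4 ≠ 2, so there is no saddle point; optimal play is mixed.
Middle is strictly dominated by Bottom, so Player 1 never plays it.
C3 is strictly dominated by C1 (it gives Player 1 strictly more in every row), so Player 2 never plays it.
On the remaining 2×2 (Top, Bottom vs C1, C2):
Let Player 1 play Top with probability p. Expected payoff against C1: (-6)p + 2(1−p) = −8p + 2; against C2: 6p + (-4)(1−p) = 10p − 4.
Setting these equal: −8p + 2 = 10p − 4 ⇒ −18p = -6 ⇒ p = 1/3, and the value is (-8)·(1/3) + 2 = -2/3.
For Player 2: with q = P(C1), equating Top's and Bottom's payoffs gives −12q + 6 = 6q − 4 ⇒ q = 5/9.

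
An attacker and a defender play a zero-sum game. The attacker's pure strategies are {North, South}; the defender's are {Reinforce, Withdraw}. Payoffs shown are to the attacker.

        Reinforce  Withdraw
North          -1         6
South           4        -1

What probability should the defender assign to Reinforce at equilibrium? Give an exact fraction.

Row minima: North → -1, South → -1; maximin = -1.
Column maxima: Reinforce → 4, Withdraw → 6; minimax = 4.
-1 ≠ 4, so there is no saddle point; optimal play is mixed.
Let the attacker play North with probability p. Expected payoff against Reinforce: (-1)p + 4(1−p) = −5p + 4; against Withdraw: 6p + (-1)(1−p) = 7p − 1.
Setting these equal: −5p + 4 = 7p − 1 ⇒ −12p = -5 ⇒ p = 5/12, and the value is (-5)·(5/12) + 4 = 23/12.
For the defender: with q = P(Reinforce), equating North's and South's payoffs gives −7q + 6 = 5q − 1 ⇒ q = 7/12.

7/12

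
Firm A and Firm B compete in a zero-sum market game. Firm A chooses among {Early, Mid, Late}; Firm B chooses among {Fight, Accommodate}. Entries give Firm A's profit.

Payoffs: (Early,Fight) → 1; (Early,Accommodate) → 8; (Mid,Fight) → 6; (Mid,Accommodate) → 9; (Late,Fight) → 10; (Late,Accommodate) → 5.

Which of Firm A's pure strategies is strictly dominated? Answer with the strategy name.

Early

Mid gives a strictly higher payoff than Early against every column: 6 > 1, 9 > 8.
So Early is strictly dominated and Firm A never plays it.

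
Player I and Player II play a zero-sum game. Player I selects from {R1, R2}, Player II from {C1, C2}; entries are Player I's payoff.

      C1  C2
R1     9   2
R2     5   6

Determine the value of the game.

11/2

Row minima: R1 → 2, R2 → 5; maximin = 5.
Column maxima: C1 → 9, C2 → 6; minimax = 6.
5 ≠ 6, so there is no saddle point; optimal play is mixed.
Let Player I play R1 with probability p. Expected payoff against C1: 9p + 5(1−p) = 4p + 5; against C2: 2p + 6(1−p) = −4p + 6.
Setting these equal: 4p + 5 = −4p + 6 ⇒ 8p = 1 ⇒ p = 1/8, and the value is (4)·(1/8) + 5 = 11/2.
For Player II: with q = P(C1), equating R1's and R2's payoffs gives 7q + 2 = −q + 6 ⇒ q = 1/2.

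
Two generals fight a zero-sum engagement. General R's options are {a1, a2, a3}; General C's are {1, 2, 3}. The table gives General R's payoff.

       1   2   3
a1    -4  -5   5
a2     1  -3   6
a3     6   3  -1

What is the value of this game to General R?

Row minima: a1 → -5, a2 → -3, a3 → -1; maximin = -1.
Column maxima: 1 → 6, 2 → 3, 3 → 6; minimax = 3.
-1 ≠ 3, so there is no saddle point; optimal play is mixed.
a1 is strictly dominated by a2, so General R never plays it.
1 is strictly dominated by 2 (it gives General R strictly more in every row), so General C never plays it.
On the remaining 2×2 (a2, a3 vs 2, 3):
Let General R play a2 with probability p. Expected payoff against 2: (-3)p + 3(1−p) = −6p + 3; against 3: 6p + (-1)(1−p) = 7p − 1.
Setting these equal: −6p + 3 = 7p − 1 ⇒ −13p = -4 ⇒ p = 4/13, and the value is (-6)·(4/13) + 3 = 15/13.
For General C: with q = P(2), equating a2's and a3's payoffs gives −9q + 6 = 4q − 1 ⇒ q = 7/13.

15/13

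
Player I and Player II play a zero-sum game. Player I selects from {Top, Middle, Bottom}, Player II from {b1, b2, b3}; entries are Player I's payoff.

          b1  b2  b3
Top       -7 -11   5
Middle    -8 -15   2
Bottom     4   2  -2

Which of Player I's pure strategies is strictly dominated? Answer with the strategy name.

Middle

Top gives a strictly higher payoff than Middle against every column: -7 > -8, -11 > -15, 5 > 2.
So Middle is strictly dominated and Player I never plays it.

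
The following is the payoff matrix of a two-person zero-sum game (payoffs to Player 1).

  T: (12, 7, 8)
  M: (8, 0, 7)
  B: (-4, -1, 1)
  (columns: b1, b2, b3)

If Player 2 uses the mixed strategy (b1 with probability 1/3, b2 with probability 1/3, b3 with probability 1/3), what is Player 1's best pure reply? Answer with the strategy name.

Expected payoff of T: (1/3)·12 + (1/3)·7 + (1/3)·8 = 9.
Expected payoff of M: (1/3)·8 + (1/3)·0 + (1/3)·7 = 5.
Expected payoff of B: (1/3)·(-4) + (1/3)·(-1) + (1/3)·1 = -4/3.
The largest is 9, so Player 1's best response is T.

T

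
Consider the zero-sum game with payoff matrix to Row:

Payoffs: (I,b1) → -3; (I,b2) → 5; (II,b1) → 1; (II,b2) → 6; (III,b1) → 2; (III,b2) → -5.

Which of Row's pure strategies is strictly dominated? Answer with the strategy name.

I

II gives a strictly higher payoff than I against every column: 1 > -3, 6 > 5.
So I is strictly dominated and Row never plays it.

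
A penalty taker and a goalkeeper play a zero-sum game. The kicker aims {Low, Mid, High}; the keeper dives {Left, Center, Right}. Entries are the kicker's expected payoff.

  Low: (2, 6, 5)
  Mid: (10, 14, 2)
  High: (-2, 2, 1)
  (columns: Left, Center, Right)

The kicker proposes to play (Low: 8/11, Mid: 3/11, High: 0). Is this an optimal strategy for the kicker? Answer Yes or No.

Yes

Against Left this mix gives (8/11)·2 + (3/11)·10 = 46/11.
Against Center this mix gives (8/11)·6 + (3/11)·14 = 90/11.
Against Right this mix gives (8/11)·5 + (3/11)·2 = 46/11.
All of the keeper's active replies (Left, Right) yield 46/11, and no column does worse for the kicker. The mix makes the keeper indifferent and guarantees 46/11, so it is optimal.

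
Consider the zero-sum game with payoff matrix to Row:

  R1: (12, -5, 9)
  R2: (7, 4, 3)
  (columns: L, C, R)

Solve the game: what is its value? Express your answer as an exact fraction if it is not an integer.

Row minima: R1 → -5, R2 → 3; maximin = 3.
Column maxima: L → 12, C → 4, R → 9; minimax = 4.
3 ≠ 4, so there is no saddle point; optimal play is mixed.
L is strictly dominated by C (it gives Row strictly more in every row), so Column never plays it.
On the remaining 2×2 (R1, R2 vs C, R):
Let Row play R1 with probability p. Expected payoff against C: (-5)p + 4(1−p) = −9p + 4; against R: 9p + 3(1−p) = 6p + 3.
Setting these equal: −9p + 4 = 6p + 3 ⇒ −15p = -1 ⇒ p = 1/15, and the value is (-9)·(1/15) + 4 = 17/5.
For Column: with q = P(C), equating R1's and R2's payoffs gives −14q + 9 = q + 3 ⇒ q = 2/5.

17/5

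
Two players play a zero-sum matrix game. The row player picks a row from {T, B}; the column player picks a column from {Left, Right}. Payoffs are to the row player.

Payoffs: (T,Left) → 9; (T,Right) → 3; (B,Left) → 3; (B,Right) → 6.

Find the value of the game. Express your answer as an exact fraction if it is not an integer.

Row minima: T → 3, B → 3; maximin = 3.
Column maxima: Left → 9, Right → 6; minimax = 6.
3 ≠ 6, so there is no saddle point; optimal play is mixed.
Let the row player play T with probability p. Expected payoff against Left: 9p + 3(1−p) = 6p + 3; against Right: 3p + 6(1−p) = −3p + 6.
Setting these equal: 6p + 3 = −3p + 6 ⇒ 9p = 3 ⇒ p = 1/3, and the value is (6)·(1/3) + 3 = 5.
For the column player: with q = P(Left), equating T's and B's payoffs gives 6q + 3 = −3q + 6 ⇒ q = 1/3.

5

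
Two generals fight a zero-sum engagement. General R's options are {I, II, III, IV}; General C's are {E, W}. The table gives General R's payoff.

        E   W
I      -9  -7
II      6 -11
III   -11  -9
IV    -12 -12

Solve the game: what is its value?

-141/19

Row minima: I → -9, II → -11, III → -11, IV → -12; maximin = -9.
Column maxima: E → 6, W → -7; minimax = -7.
-9 ≠ -7, so there is no saddle point; optimal play is mixed.
III is strictly dominated by I, so General R never plays it.
IV is strictly dominated by I, so General R never plays it.
On the remaining 2×2 (I, II vs E, W):
Let General R play I with probability p. Expected payoff against E: (-9)p + 6(1−p) = −15p + 6; against W: (-7)p + (-11)(1−p) = 4p − 11.
Setting these equal: −15p + 6 = 4p − 11 ⇒ −19p = -17 ⇒ p = 17/19, and the value is (-15)·(17/19) + 6 = -141/19.
For General C: with q = P(E), equating I's and II's payoffs gives −2q − 7 = 17q − 11 ⇒ q = 4/19.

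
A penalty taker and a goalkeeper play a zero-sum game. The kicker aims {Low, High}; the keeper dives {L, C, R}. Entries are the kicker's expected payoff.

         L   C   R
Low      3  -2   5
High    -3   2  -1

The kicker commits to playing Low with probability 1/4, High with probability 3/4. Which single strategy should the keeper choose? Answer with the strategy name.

If the keeper plays L, the kicker's expected payoff is (1/4)·3 + (3/4)·(-3) = -3/2.
If the keeper plays C, the kicker's expected payoff is (1/4)·(-2) + (3/4)·2 = 1.
If the keeper plays R, the kicker's expected payoff is (1/4)·5 + (3/4)·(-1) = 1/2.
The keeper minimizes the kicker's payoff; the smallest is -3/2, so the best response is L.

L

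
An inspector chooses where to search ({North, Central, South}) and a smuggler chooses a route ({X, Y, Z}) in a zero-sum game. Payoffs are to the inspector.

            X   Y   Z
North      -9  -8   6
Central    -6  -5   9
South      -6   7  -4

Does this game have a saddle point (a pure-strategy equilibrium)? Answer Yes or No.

Yes

Row minima: North → -9, Central → -6, South → -6; maximin = -6.
Column maxima: X → -6, Y → 7, Z → 9; minimax = -6.
maximin = minimax = -6, so a saddle point exists.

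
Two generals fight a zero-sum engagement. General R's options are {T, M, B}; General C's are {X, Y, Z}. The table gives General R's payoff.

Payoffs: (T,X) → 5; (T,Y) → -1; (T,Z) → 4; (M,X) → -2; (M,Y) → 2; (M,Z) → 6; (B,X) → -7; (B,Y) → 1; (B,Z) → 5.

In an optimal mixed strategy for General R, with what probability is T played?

2/5

Row minima: T → -1, M → -2, B → -7; maximin = -1.
Column maxima: X → 5, Y → 2, Z → 6; minimax = 2.
-1 ≠ 2, so there is no saddle point; optimal play is mixed.
B is strictly dominated by M, so General R never plays it.
Z is strictly dominated by Y (it gives General R strictly more in every row), so General C never plays it.
On the remaining 2×2 (T, M vs X, Y):
Let General R play T with probability p. Expected payoff against X: 5p + (-2)(1−p) = 7p − 2; against Y: (-1)p + 2(1−p) = −3p + 2.
Setting these equal: 7p − 2 = −3p + 2 ⇒ 10p = 4 ⇒ p = 2/5, and the value is (7)·(2/5) − 2 = 4/5.
For General C: with q = P(X), equating T's and M's payoffs gives 6q − 1 = −4q + 2 ⇒ q = 3/10.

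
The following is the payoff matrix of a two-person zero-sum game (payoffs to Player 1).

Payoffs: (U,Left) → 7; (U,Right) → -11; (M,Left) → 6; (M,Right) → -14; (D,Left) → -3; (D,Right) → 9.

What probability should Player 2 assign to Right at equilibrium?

1/3

Row minima: U → -11, M → -14, D → -3; maximin = -3.
Column maxima: Left → 7, Right → 9; minimax = 7.
-3 ≠ 7, so there is no saddle point; optimal play is mixed.
M is strictly dominated by U, so Player 1 never plays it.
On the remaining 2×2 (U, D vs Left, Right):
Let Player 1 play U with probability p. Expected payoff against Left: 7p + (-3)(1−p) = 10p − 3; against Right: (-11)p + 9(1−p) = −20p + 9.
Setting these equal: 10p − 3 = −20p + 9 ⇒ 30p = 12 ⇒ p = 2/5, and the value is (10)·(2/5) − 3 = 1.
For Player 2: with q = P(Left), equating U's and D's payoffs gives 18q − 11 = −12q + 9 ⇒ q = 2/3.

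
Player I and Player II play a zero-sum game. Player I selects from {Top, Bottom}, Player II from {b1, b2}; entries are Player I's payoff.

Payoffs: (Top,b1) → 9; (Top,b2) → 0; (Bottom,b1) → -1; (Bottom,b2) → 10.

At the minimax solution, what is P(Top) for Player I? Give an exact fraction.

11/20

Row minima: Top → 0, Bottom → -1; maximin = 0.
Column maxima: b1 → 9, b2 → 10; minimax = 9.
0 ≠ 9, so there is no saddle point; optimal play is mixed.
Let Player I play Top with probability p. Expected payoff against b1: 9p + (-1)(1−p) = 10p − 1; against b2: 0p + 10(1−p) = −10p + 10.
Setting these equal: 10p − 1 = −10p + 10 ⇒ 20p = 11 ⇒ p = 11/20, and the value is (10)·(11/20) − 1 = 9/2.
For Player II: with q = P(b1), equating Top's and Bottom's payoffs gives 9q = −11q + 10 ⇒ q = 1/2.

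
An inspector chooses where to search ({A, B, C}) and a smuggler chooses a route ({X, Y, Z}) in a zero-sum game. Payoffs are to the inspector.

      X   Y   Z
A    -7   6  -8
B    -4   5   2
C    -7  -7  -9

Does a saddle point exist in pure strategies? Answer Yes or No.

Yes

Row minima: A → -8, B → -4, C → -9; maximin = -4.
Column maxima: X → -4, Y → 6, Z → 2; minimax = -4.
maximin = minimax = -4, so a saddle point exists.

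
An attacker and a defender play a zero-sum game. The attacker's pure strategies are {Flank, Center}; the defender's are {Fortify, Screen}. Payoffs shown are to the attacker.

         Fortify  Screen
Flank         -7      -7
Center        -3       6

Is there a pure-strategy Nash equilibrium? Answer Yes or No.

Yes

Row minima: Flank → -7, Center → -3; maximin = -3.
Column maxima: Fortify → -3, Screen → 6; minimax = -3.
maximin = minimax = -3, so a saddle point exists.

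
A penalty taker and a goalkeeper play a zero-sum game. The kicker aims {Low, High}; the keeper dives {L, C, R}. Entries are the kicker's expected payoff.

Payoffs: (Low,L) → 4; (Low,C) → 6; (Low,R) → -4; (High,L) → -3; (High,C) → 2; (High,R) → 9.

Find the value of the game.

6/5

Row minima: Low → -4, High → -3; maximin = -3.
Column maxima: L → 4, C → 6, R → 9; minimax = 4.
-3 ≠ 4, so there is no saddle point; optimal play is mixed.
C is strictly dominated by L (it gives the kicker strictly more in every row), so the keeper never plays it.
On the remaining 2×2 (Low, High vs L, R):
Let the kicker play Low with probability p. Expected payoff against L: 4p + (-3)(1−p) = 7p − 3; against R: (-4)p + 9(1−p) = −13p + 9.
Setting these equal: 7p − 3 = −13p + 9 ⇒ 20p = 12 ⇒ p = 3/5, and the value is (7)·(3/5) − 3 = 6/5.
For the keeper: with q = P(L), equating Low's and High's payoffs gives 8q − 4 = −12q + 9 ⇒ q = 13/20.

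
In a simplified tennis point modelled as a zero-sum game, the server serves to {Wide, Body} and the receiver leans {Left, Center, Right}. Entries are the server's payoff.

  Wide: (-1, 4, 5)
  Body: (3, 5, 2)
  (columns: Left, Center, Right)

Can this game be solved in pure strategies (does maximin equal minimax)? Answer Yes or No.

Row minima: Wide → -1, Body → 2; maximin = 2.
Column maxima: Left → 3, Center → 5, Right → 5; minimax = 3.
2 ≠ 3, so no pure-strategy equilibrium exists.

No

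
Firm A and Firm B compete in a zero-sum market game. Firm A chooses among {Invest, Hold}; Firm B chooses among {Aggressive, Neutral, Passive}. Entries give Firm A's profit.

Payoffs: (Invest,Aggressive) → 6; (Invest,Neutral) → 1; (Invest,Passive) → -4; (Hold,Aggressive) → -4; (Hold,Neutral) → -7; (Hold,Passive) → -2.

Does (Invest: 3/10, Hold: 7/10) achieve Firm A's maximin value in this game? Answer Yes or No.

No

Against Aggressive this mix gives (3/10)·6 + (7/10)·(-4) = -1.
Against Neutral this mix gives (3/10)·1 + (7/10)·(-7) = -23/5.
Against Passive this mix gives (3/10)·(-4) + (7/10)·(-2) = -13/5.
Firm B will play Neutral, holding Firm A to -23/5. Shifting weight toward the row that does better against Neutral would raise this floor (the equalizing mix achieves -3 against both Neutral and Passive), so the proposed strategy is not optimal.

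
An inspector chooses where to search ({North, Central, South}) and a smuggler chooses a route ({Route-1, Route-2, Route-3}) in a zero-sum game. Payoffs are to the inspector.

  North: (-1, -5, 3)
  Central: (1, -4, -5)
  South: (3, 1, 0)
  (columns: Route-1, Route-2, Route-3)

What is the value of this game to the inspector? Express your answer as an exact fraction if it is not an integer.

Row minima: North → -5, Central → -5, South → 0; maximin = 0.
Column maxima: Route-1 → 3, Route-2 → 1, Route-3 → 3; minimax = 1.
0 ≠ 1, so there is no saddle point; optimal play is mixed.
Central is strictly dominated by South, so the inspector never plays it.
Route-1 is strictly dominated by Route-2 (it gives the inspector strictly more in every row), so the smuggler never plays it.
On the remaining 2×2 (North, South vs Route-2, Route-3):
Let the inspector play North with probability p. Expected payoff against Route-2: (-5)p + 1(1−p) = −6p + 1; against Route-3: 3p + 0(1−p) = 3p.
Setting these equal: −6p + 1 = 3p ⇒ −9p = -1 ⇒ p = 1/9, and the value is (-6)·(1/9) + 1 = 1/3.
For the smuggler: with q = P(Route-2), equating North's and South's payoffs gives −8q + 3 = q ⇒ q = 1/3.

1/3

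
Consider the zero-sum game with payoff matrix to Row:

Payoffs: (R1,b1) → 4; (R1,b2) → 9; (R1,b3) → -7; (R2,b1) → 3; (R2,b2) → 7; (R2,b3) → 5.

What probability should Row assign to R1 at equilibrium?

2/13

Row minima: R1 → -7, R2 → 3; maximin = 3.
Column maxima: b1 → 4, b2 → 9, b3 → 5; minimax = 4.
3 ≠ 4, so there is no saddle point; optimal play is mixed.
b2 is strictly dominated by b1 (it gives Row strictly more in every row), so Column never plays it.
On the remaining 2×2 (R1, R2 vs b1, b3):
Let Row play R1 with probability p. Expected payoff against b1: 4p + 3(1−p) = p + 3; against b3: (-7)p + 5(1−p) = −12p + 5.
Setting these equal: p + 3 = −12p + 5 ⇒ 13p = 2 ⇒ p = 2/13, and the value is (1)·(2/13) + 3 = 41/13.
For Column: with q = P(b1), equating R1's and R2's payoffs gives 11q − 7 = −2q + 5 ⇒ q = 12/13.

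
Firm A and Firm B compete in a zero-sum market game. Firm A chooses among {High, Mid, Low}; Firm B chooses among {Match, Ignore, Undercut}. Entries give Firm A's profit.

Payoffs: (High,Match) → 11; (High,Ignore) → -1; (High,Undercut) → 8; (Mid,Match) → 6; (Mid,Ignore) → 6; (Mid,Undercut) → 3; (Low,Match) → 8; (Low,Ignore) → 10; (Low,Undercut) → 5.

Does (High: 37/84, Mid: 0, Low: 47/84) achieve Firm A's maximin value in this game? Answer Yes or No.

Against Match this mix gives (37/84)·11 + (47/84)·8 = 261/28.
Against Ignore this mix gives (37/84)·(-1) + (47/84)·10 = 433/84.
Against Undercut this mix gives (37/84)·8 + (47/84)·5 = 177/28.
Firm B will play Ignore, holding Firm A to 433/84. Shifting weight toward the row that does better against Ignore would raise this floor (the equalizing mix achieves 85/14 against both Ignore and Undercut), so the proposed strategy is not optimal.

No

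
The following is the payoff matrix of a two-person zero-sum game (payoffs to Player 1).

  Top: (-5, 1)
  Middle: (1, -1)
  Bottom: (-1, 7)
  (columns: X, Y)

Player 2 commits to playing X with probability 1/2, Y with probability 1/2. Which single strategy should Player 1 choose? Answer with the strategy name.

Expected payoff of Top: (1/2)·(-5) + (1/2)·1 = -2.
Expected payoff of Middle: (1/2)·1 + (1/2)·(-1) = 0.
Expected payoff of Bottom: (1/2)·(-1) + (1/2)·7 = 3.
The largest is 3, so Player 1's best response is Bottom.

Bottom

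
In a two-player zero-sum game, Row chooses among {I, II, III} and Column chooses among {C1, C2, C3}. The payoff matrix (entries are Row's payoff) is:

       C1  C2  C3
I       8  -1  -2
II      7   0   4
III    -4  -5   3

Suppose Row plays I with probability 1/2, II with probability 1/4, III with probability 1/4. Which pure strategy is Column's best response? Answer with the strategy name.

If Column plays C1, Row's expected payoff is (1/2)·8 + (1/4)·7 + (1/4)·(-4) = 19/4.
If Column plays C2, Row's expected payoff is (1/2)·(-1) + (1/4)·0 + (1/4)·(-5) = -7/4.
If Column plays C3, Row's expected payoff is (1/2)·(-2) + (1/4)·4 + (1/4)·3 = 3/4.
Column minimizes Row's payoff; the smallest is -7/4, so the best response is C2.

C2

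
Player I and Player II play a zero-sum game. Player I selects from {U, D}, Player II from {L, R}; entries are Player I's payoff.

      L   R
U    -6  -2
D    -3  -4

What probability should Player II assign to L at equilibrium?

Row minima: U → -6, D → -4; maximin = -4.
Column maxima: L → -3, R → -2; minimax = -3.
-4 ≠ -3, so there is no saddle point; optimal play is mixed.
Let Player I play U with probability p. Expected payoff against L: (-6)p + (-3)(1−p) = −3p − 3; against R: (-2)p + (-4)(1−p) = 2p − 4.
Setting these equal: −3p − 3 = 2p − 4 ⇒ −5p = -1 ⇒ p = 1/5, and the value is (-3)·(1/5) − 3 = -18/5.
For Player II: with q = P(L), equating U's and D's payoffs gives −4q − 2 = q − 4 ⇒ q = 2/5.

2/5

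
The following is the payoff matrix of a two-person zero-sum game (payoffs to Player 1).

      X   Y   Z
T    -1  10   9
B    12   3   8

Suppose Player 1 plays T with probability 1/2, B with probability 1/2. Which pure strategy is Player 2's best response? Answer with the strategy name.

If Player 2 plays X, Player 1's expected payoff is (1/2)·(-1) + (1/2)·12 = 11/2.
If Player 2 plays Y, Player 1's expected payoff is (1/2)·10 + (1/2)·3 = 13/2.
If Player 2 plays Z, Player 1's expected payoff is (1/2)·9 + (1/2)·8 = 17/2.
Player 2 minimizes Player 1's payoff; the smallest is 11/2, so the best response is X.

X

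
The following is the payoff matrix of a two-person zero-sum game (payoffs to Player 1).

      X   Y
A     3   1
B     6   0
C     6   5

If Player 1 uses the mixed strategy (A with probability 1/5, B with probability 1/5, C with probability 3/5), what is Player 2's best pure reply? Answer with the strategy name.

If Player 2 plays X, Player 1's expected payoff is (1/5)·3 + (1/5)·6 + (3/5)·6 = 27/5.
If Player 2 plays Y, Player 1's expected payoff is (1/5)·1 + (1/5)·0 + (3/5)·5 = 16/5.
Player 2 minimizes Player 1's payoff; the smallest is 16/5, so the best response is Y.

Y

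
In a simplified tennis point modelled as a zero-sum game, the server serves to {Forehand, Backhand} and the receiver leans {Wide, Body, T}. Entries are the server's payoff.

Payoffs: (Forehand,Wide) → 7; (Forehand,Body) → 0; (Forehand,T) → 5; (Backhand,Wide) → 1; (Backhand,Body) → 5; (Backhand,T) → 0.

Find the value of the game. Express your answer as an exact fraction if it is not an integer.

5/2

Row minima: Forehand → 0, Backhand → 0; maximin = 0.
Column maxima: Wide → 7, Body → 5, T → 5; minimax = 5.
0 ≠ 5, so there is no saddle point; optimal play is mixed.
Wide is strictly dominated by T (it gives the server strictly more in every row), so the receiver never plays it.
On the remaining 2×2 (Forehand, Backhand vs Body, T):
Let the server play Forehand with probability p. Expected payoff against Body: 0p + 5(1−p) = −5p + 5; against T: 5p + 0(1−p) = 5p.
Setting these equal: −5p + 5 = 5p ⇒ −10p = -5 ⇒ p = 1/2, and the value is (-5)·(1/2) + 5 = 5/2.
For the receiver: with q = P(Body), equating Forehand's and Backhand's payoffs gives −5q + 5 = 5q ⇒ q = 1/2.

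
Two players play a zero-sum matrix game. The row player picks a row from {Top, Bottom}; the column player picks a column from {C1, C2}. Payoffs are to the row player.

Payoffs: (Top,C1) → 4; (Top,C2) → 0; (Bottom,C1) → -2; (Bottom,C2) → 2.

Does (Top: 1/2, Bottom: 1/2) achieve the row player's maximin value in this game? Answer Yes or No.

Against C1 this mix gives (1/2)·4 + (1/2)·(-2) = 1.
Against C2 this mix gives (1/2)·0 + (1/2)·2 = 1.
All of the column player's active replies (C1, C2) yield 1, and no column does worse for the row player. The mix makes the column player indifferent and guarantees 1, so it is optimal.

Yes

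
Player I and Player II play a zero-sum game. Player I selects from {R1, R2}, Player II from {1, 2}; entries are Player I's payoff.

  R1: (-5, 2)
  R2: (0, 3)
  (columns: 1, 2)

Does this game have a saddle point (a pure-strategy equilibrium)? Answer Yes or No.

Yes

Row minima: R1 → -5, R2 → 0; maximin = 0.
Column maxima: 1 → 0, 2 → 3; minimax = 0.
maximin = minimax = 0, so a saddle point exists.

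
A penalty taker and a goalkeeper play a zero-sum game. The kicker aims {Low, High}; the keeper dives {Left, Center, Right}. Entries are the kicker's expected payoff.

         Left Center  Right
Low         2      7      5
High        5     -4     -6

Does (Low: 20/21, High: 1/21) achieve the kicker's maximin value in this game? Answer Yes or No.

Against Left this mix gives (20/21)·2 + (1/21)·5 = 15/7.
Against Center this mix gives (20/21)·7 + (1/21)·(-4) = 136/21.
Against Right this mix gives (20/21)·5 + (1/21)·(-6) = 94/21.
The keeper will play Left, holding the kicker to 15/7. Shifting weight toward the row that does better against Left would raise this floor (the equalizing mix achieves 37/14 against both Left and Right), so the proposed strategy is not optimal.

No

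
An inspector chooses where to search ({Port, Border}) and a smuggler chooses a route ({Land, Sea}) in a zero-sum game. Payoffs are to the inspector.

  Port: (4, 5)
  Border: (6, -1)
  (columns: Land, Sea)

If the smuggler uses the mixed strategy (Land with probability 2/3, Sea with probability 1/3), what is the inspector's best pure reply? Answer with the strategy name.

Port

Expected payoff of Port: (2/3)·4 + (1/3)·5 = 13/3.
Expected payoff of Border: (2/3)·6 + (1/3)·(-1) = 11/3.
The largest is 13/3, so the inspector's best response is Port.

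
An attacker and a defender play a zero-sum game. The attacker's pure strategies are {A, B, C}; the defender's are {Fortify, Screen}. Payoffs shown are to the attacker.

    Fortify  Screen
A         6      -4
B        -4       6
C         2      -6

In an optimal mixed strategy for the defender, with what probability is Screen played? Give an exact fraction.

Row minima: A → -4, B → -4, C → -6; maximin = -4.
Column maxima: Fortify → 6, Screen → 6; minimax = 6.
-4 ≠ 6, so there is no saddle point; optimal play is mixed.
C is strictly dominated by A, so the attacker never plays it.
On the remaining 2×2 (A, B vs Fortify, Screen):
Let the attacker play A with probability p. Expected payoff against Fortify: 6p + (-4)(1−p) = 10p − 4; against Screen: (-4)p + 6(1−p) = −10p + 6.
Setting these equal: 10p − 4 = −10p + 6 ⇒ 20p = 10 ⇒ p = 1/2, and the value is (10)·(1/2) − 4 = 1.
For the defender: with q = P(Fortify), equating A's and B's payoffs gives 10q − 4 = −10q + 6 ⇒ q = 1/2.

1/2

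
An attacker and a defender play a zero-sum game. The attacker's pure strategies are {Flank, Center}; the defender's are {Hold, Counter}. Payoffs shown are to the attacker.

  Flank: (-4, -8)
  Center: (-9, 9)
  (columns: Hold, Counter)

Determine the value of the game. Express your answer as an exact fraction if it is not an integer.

-54/11

Row minima: Flank → -8, Center → -9; maximin = -8.
Column maxima: Hold → -4, Counter → 9; minimax = -4.
-8 ≠ -4, so there is no saddle point; optimal play is mixed.
Let the attacker play Flank with probability p. Expected payoff against Hold: (-4)p + (-9)(1−p) = 5p − 9; against Counter: (-8)p + 9(1−p) = −17p + 9.
Setting these equal: 5p − 9 = −17p + 9 ⇒ 22p = 18 ⇒ p = 9/11, and the value is (5)·(9/11) − 9 = -54/11.
For the defender: with q = P(Hold), equating Flank's and Center's payoffs gives 4q − 8 = −18q + 9 ⇒ q = 17/22.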